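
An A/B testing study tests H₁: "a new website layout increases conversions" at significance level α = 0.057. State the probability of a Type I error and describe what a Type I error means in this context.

P(Type I error) = α = 0.057. A Type I error is rejecting H₀ when H₀ is actually true (false positive) — here, concluding that a new website layout increases conversions when in fact this is not the case. Consequence: rolling out a layout that doesn't actually help — wasted engineering effort.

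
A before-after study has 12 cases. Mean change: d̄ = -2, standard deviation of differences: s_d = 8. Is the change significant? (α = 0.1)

t = d̄/(s_d/√n) = -2/(8/√12) = -0.866. df = 11, critical t = ±1.796. Fail to reject H₀.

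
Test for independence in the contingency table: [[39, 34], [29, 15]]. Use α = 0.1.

χ² = 1.758. df = 1, critical = 2.706. Fail to reject H₀. No evidence of dependence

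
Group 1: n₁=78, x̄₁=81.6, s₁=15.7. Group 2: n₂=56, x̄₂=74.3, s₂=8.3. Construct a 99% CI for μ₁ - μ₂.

Difference = 7.3. SE = √(15.7²/78 + 8.3²/56) = 2.095. CI = (1.9, 12.7)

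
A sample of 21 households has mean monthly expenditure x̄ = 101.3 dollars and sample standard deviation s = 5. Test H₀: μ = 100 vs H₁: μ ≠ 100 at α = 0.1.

t = (x̄ - μ₀)/(s/√n) = (101.3 - 100)/(5/√21) = 1.191. df = 20, critical t = ±1.725. Fail to reject H₀.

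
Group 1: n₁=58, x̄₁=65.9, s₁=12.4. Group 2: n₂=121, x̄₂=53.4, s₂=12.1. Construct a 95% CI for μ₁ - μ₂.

Difference = 12.5. SE = √(12.4²/58 + 12.1²/121) = 1.965. CI = (8.65, 16.35)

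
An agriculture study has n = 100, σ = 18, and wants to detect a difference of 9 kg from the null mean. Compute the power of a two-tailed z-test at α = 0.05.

SE = σ/√n = 18/√100 = 1.8. Non-centrality λ = d/SE = 9/1.8 = 5.0. Power ≈ Φ(λ - z_{α/2}) = Φ(5.0 - 1.96) = Φ(3.04) = 0.999.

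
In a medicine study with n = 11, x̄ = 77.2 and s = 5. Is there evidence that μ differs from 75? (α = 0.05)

t = (x̄ - μ₀)/(s/√n) = (77.2 - 75)/(5/√11) = 1.459. df = 10, critical t = ±2.228. Fail to reject H₀.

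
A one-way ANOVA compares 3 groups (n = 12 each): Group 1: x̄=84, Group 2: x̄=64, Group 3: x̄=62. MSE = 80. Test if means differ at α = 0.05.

Grand mean = 70.0. SS_between = 3552.0, MS_between = 1776.0. F = 22.2, F_crit ≈ 3.285. Reject H₀.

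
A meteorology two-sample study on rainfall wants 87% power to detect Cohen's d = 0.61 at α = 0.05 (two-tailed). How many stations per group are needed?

z_{α/2} = 1.96, z_β = Φ⁻¹(0.87) = 1.126. For medium effect (d = 0.61): n per group = 2(z_{α/2} + z_β)²/d² = 2(1.96 + 1.126)²/0.61² = 51.2 → 52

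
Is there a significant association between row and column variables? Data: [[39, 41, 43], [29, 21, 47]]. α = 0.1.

χ² = 5.098. df = 2, critical = 4.605. Reject H₀. Variables are dependent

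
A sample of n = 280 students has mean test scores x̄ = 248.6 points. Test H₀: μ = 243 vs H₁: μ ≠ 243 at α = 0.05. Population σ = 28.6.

z = (x̄ - μ₀)/(σ/√n) = (248.6 - 243)/(28.6/√280) = 3.276. Critical value: ±1.96. Since |3.276| > 1.96, Reject H₀.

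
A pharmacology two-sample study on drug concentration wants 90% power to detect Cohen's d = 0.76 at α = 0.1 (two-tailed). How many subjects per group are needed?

z_{α/2} = 1.645, z_β = Φ⁻¹(0.9) = 1.282. For medium effect (d = 0.76): n per group = 2(z_{α/2} + z_β)²/d² = 2(1.645 + 1.282)²/0.76² = 29.7 → 30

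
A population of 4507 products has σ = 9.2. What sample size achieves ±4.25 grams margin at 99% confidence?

Without FPC: n₀ = (2.576×9.2/4.25)² = 31.095. With FPC: n = n₀N/(n₀+N-1) = 30.9 → n = 31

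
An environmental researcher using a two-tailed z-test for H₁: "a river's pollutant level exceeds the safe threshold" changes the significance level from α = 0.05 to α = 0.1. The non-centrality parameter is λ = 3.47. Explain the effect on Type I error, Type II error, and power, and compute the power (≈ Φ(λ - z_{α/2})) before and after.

Increasing α from 0.05 to 0.1:
• Type I error rate increases (α is the Type I rate by definition).
• Critical value moves from z_{α/2} = 1.96 to 1.645, so power = Φ(λ - z_{α/2}) goes from Φ(3.47 - 1.96) = 0.934 to Φ(3.47 - 1.645) = 0.966.
• Type II error rate β = 1 - power therefore decreases (0.066 → 0.034).
Appropriate when false negatives are costly — here, allowing unsafe pollution to continue.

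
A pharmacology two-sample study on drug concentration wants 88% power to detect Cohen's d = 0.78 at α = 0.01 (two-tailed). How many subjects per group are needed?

z_{α/2} = 2.576, z_β = Φ⁻¹(0.88) = 1.175. For medium effect (d = 0.78): n per group = 2(z_{α/2} + z_β)²/d² = 2(2.576 + 1.175)²/0.78² = 46.3 → 47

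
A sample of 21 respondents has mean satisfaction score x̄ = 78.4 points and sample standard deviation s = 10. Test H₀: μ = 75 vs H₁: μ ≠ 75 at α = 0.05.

t = (x̄ - μ₀)/(s/√n) = (78.4 - 75)/(10/√21) = 1.558. df = 20, critical t = ±2.086. Fail to reject H₀.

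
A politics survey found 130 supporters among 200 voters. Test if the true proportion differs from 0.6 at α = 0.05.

p̂ = 0.65, p₀ = 0.6. z = (p̂ - p₀)/√(p₀(1-p₀)/n) = 1.443. Critical: ±1.96. Fail to reject H₀.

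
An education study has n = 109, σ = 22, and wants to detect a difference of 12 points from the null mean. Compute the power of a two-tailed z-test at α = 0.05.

SE = σ/√n = 22/√109 = 2.107. Non-centrality λ = d/SE = 12/2.107 = 5.695. Power ≈ Φ(λ - z_{α/2}) = Φ(5.695 - 1.96) = Φ(3.735) = 1.0.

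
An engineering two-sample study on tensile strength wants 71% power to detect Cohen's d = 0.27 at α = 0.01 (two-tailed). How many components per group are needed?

z_{α/2} = 2.576, z_β = Φ⁻¹(0.71) = 0.553. For small effect (d = 0.27): n per group = 2(z_{α/2} + z_β)²/d² = 2(2.576 + 0.553)²/0.27² = 268.6 → 269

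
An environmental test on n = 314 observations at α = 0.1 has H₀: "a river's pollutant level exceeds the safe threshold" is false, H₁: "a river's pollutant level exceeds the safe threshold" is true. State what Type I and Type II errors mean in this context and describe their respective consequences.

Type I (false positive): concluding that a river's pollutant level exceeds the safe threshold when it is not — shutting down a compliant factory unnecessarily. Type II (false negative): failing to conclude that a river's pollutant level exceeds the safe threshold when it is — allowing unsafe pollution to continue. Which is costlier depends on domain priorities and is a judgement call rather than a statistical fact.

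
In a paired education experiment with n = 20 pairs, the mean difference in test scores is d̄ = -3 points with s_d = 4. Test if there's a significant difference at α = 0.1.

t = d̄/(s_d/√n) = -3/(4/√20) = -3.354. df = 19, critical t = ±1.729. Reject H₀.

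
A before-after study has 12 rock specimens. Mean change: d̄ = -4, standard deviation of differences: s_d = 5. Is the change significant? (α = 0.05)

t = d̄/(s_d/√n) = -4/(5/√12) = -2.771. df = 11, critical t = ±2.201. Reject H₀.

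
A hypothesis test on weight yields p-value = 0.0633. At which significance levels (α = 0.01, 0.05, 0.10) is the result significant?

p = 0.0633. Significant at: α = 0.1.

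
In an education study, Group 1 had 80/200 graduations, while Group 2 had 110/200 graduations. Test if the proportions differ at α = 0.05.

p̂₁ = 0.4, p̂₂ = 0.55, pooled p̂ = 0.475. z = -3.004. Critical: ±1.96. Reject H₀.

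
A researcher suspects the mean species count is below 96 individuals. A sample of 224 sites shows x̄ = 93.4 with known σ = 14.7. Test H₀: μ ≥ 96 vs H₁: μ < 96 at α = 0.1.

z = -2.647. Critical value: -1.28. Reject H₀.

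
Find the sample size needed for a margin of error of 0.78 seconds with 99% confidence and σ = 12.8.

n = (z*σ/E)² = (2.576×12.8/0.78)² = 1787.0 → n = 1787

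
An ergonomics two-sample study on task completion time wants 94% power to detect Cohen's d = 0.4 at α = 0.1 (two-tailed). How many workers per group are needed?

z_{α/2} = 1.645, z_β = Φ⁻¹(0.94) = 1.555. For small effect (d = 0.4): n per group = 2(z_{α/2} + z_β)²/d² = 2(1.645 + 1.555)²/0.4² = 128.0 → 128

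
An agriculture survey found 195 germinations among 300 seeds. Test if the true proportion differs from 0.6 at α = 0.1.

p̂ = 0.65, p₀ = 0.6. z = (p̂ - p₀)/√(p₀(1-p₀)/n) = 1.768. Critical: ±1.645. Reject H₀.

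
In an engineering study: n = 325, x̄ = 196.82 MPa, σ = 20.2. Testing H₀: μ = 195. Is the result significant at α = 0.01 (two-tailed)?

z = (196.82 - 195)/(20.2/√325) = 1.624. Since |z| ≤ 2.576, not significant at α = 0.01.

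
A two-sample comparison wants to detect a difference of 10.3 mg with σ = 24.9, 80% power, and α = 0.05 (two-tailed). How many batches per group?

n per group = 2(z_α/2 + z_β)²σ²/d² = 2×(1.96 + 0.84)²×24.9²/10.3² = 91.6 → n = 92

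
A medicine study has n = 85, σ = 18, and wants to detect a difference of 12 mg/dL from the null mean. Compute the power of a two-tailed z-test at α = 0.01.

SE = σ/√n = 18/√85 = 1.952. Non-centrality λ = d/SE = 12/1.952 = 6.146. Power ≈ Φ(λ - z_{α/2}) = Φ(6.146 - 2.576) = Φ(3.57) = 1.0.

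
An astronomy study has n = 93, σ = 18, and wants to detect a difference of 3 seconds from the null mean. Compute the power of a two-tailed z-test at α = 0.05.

SE = σ/√n = 18/√93 = 1.867. Non-centrality λ = d/SE = 3/1.867 = 1.607. Power ≈ Φ(λ - z_{α/2}) = Φ(1.607 - 1.96) = Φ(-0.353) = 0.362.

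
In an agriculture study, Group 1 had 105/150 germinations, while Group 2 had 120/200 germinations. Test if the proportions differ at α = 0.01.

p̂₁ = 0.7, p̂₂ = 0.6, pooled p̂ = 0.643. z = 1.932. Critical: ±2.576. Fail to reject H₀.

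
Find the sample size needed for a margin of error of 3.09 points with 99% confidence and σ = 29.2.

n = (z*σ/E)² = (2.576×29.2/3.09)² = 592.6 → n = 593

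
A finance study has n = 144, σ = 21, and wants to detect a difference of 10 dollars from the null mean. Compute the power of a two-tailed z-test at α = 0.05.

SE = σ/√n = 21/√144 = 1.75. Non-centrality λ = d/SE = 10/1.75 = 5.714. Power ≈ Φ(λ - z_{α/2}) = Φ(5.714 - 1.96) = Φ(3.754) = 1.0.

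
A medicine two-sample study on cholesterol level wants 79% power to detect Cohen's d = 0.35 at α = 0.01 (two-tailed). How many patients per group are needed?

z_{α/2} = 2.576, z_β = Φ⁻¹(0.79) = 0.806. For small effect (d = 0.35): n per group = 2(z_{α/2} + z_β)²/d² = 2(2.576 + 0.806)²/0.35² = 186.7 → 187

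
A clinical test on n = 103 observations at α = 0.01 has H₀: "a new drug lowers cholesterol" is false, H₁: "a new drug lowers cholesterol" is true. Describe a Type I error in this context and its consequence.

Type I error: rejecting H₀ when it is true — concluding that a new drug lowers cholesterol when in fact it is not. Consequence: approving an ineffective drug — patients take a useless medication and may skip effective alternatives.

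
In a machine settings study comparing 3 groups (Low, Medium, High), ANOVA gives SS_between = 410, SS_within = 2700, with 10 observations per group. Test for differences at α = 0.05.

df_between = 2, df_within = 27. F = MS_between/MS_within = 205.0/100.0 = 2.05. F_crit ≈ 3.354. Fail to reject H₀.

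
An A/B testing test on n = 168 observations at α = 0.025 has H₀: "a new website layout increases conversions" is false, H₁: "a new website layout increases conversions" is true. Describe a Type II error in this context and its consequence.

Type II error: failing to reject H₀ when it is false — concluding that a new website layout increases conversions is not supported when in fact it is. Consequence: discarding a layout that would have improved conversions — lost revenue.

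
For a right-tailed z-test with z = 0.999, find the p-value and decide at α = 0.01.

p = P(Z > 0.999) = 1 - Φ(0.999) ≈ 0.1589. Since p ≥ 0.01, fail to reject H₀ (not significant) at α = 0.01.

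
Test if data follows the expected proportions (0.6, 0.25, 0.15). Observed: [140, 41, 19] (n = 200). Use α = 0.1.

Expected: [120.0, 50.0, 30.0]. χ² = 8.987. df = 2, critical = 4.605. Reject H₀.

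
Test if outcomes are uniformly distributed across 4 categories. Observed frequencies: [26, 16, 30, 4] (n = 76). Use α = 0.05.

Expected = 19 each. χ² = Σ(O-E)²/E = 21.263. df = 3, critical value = 7.815. Reject H₀.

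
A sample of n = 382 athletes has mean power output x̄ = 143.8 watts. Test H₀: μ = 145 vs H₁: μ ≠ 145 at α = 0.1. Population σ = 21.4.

z = (x̄ - μ₀)/(σ/√n) = (143.8 - 145)/(21.4/√382) = -1.096. Critical value: ±1.645. Since |-1.096| ≤ 1.645, Fail to reject H₀.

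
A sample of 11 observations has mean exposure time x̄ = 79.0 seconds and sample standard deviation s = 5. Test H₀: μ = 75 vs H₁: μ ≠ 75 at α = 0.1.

t = (x̄ - μ₀)/(s/√n) = (79.0 - 75)/(5/√11) = 2.653. df = 10, critical t = ±1.812. Reject H₀.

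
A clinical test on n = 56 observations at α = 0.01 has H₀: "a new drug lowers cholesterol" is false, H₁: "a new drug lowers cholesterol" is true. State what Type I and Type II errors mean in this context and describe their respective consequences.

Type I (false positive): concluding that a new drug lowers cholesterol when it is not — approving an ineffective drug — patients take a useless medication and may skip effective alternatives. Type II (false negative): failing to conclude that a new drug lowers cholesterol when it is — shelving an effective drug — patients miss out on a treatment that would have helped. Which is costlier depends on domain priorities and is a judgement call rather than a statistical fact.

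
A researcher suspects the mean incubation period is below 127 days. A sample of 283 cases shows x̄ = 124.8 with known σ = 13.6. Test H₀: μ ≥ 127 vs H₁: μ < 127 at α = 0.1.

z = -2.721. Critical value: -1.28. Reject H₀.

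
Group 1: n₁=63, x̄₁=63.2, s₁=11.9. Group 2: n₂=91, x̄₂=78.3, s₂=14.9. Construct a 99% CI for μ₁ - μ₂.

Difference = -15.1. SE = √(11.9²/63 + 14.9²/91) = 2.165. CI = (-20.68, -9.52)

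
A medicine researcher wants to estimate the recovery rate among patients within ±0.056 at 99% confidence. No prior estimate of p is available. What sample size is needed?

Conservative approach: use p = 0.5 (maximizes p(1-p) = 0.25). n = z²(0.25)/E² = 2.576²×0.25/0.056² = 529.0 → n = 529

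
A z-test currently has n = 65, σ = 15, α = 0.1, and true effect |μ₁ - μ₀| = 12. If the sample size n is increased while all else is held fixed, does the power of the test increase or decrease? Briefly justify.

Power increases: a larger n shrinks the standard error σ/√n, moving the sampling distribution under H₁ further from the critical value.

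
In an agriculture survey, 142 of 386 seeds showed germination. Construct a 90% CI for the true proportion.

p̂ = 0.368. CI = p̂ ± z*√(p̂(1-p̂)/n) = (0.327, 0.408)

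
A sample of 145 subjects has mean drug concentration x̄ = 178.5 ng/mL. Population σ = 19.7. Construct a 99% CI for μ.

CI = x̄ ± z*(σ/√n) = 178.5 ± 2.576(19.7/√145) = 178.5 ± 4.21 = (174.29, 182.71)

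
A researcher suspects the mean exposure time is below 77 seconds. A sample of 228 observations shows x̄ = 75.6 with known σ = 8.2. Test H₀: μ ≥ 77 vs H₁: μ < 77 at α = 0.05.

z = -2.578. Critical value: -1.645. Reject H₀.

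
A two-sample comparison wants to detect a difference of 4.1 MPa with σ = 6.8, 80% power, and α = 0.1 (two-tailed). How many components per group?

n per group = 2(z_α/2 + z_β)²σ²/d² = 2×(1.645 + 0.84)²×6.8²/4.1² = 34.0 → n = 34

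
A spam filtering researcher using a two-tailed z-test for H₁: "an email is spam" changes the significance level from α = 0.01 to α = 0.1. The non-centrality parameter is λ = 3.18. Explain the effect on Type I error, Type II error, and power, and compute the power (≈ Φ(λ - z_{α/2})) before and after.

Increasing α from 0.01 to 0.1:
• Type I error rate increases (α is the Type I rate by definition).
• Critical value moves from z_{α/2} = 2.576 to 1.645, so power = Φ(λ - z_{α/2}) goes from Φ(3.18 - 2.576) = 0.727 to Φ(3.18 - 1.645) = 0.938.
• Type II error rate β = 1 - power therefore decreases (0.273 → 0.062).
Appropriate when false negatives are costly — here, a spam email lands in the inbox.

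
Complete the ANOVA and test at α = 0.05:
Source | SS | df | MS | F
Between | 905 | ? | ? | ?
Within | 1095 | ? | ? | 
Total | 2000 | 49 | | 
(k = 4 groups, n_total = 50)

df_between = 3, df_within = 46. MS_between = 301.67, MS_within = 23.8. F = 12.673, F_crit ≈ 2.807. Reject H₀.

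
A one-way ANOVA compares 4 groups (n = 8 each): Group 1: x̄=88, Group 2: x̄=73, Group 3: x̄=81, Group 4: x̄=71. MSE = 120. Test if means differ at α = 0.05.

Grand mean = 78.25. SS_between = 1462.0, MS_between = 487.33. F = 4.061, F_crit ≈ 2.947. Reject H₀.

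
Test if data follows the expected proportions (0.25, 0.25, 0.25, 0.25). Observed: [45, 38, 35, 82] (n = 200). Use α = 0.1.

Expected: [50.0, 50.0, 50.0, 50.0]. χ² = 28.36. df = 3, critical = 6.251. Reject H₀.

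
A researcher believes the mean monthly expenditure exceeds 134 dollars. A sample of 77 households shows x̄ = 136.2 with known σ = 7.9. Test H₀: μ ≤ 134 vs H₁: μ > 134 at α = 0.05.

z = 2.444. Critical value: 1.645. Reject H₀.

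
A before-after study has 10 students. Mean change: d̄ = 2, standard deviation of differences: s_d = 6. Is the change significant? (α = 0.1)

t = d̄/(s_d/√n) = 2/(6/√10) = 1.054. df = 9, critical t = ±1.833. Fail to reject H₀.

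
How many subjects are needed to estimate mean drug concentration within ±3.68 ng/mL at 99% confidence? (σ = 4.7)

n = (z*σ/E)² = (2.576×4.7/3.68)² = 10.8 → n = 11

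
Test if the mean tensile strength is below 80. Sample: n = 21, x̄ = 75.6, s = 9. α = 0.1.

t = (75.6 - 80)/(9/√21) = -2.24, df = 20. Critical t = -1.325. Reject H₀.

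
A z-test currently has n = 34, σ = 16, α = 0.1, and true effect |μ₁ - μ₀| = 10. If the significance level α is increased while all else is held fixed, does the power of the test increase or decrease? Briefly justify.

Power increases: a larger α lowers the critical value, so more of the H₁ sampling distribution falls in the rejection region.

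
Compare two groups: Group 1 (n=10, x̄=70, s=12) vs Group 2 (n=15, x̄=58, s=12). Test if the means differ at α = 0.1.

Pooled sp = 12.0. t = 2.449, df = 23. Critical t = ±1.714. Reject H₀.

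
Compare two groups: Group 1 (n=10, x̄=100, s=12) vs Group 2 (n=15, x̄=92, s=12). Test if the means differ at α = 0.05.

Pooled sp = 12.0. t = 1.633, df = 23. Critical t = ±2.069. Fail to reject H₀.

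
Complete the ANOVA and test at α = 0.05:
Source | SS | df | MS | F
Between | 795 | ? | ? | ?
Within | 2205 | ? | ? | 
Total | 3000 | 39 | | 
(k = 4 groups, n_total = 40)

df_between = 3, df_within = 36. MS_between = 265.0, MS_within = 61.25. F = 4.327, F_crit ≈ 2.866. Reject H₀.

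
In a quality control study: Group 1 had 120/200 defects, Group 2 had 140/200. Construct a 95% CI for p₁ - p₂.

p̂₁ = 0.6, p̂₂ = 0.7. Difference = -0.1. CI = (-0.193, -0.007)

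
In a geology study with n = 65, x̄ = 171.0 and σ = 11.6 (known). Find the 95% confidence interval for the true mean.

CI = x̄ ± z*(σ/√n) = 171.0 ± 1.96(11.6/√65) = 171.0 ± 2.82 = (168.18, 173.82)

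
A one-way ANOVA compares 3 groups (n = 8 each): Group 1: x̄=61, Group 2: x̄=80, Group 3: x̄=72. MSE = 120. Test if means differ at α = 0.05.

Grand mean = 71.0. SS_between = 1456.0, MS_between = 728.0. F = 6.067, F_crit ≈ 3.467. Reject H₀.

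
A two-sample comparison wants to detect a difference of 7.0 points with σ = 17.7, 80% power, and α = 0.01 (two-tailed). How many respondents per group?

n per group = 2(z_α/2 + z_β)²σ²/d² = 2×(2.576 + 0.84)²×17.7²/7.0² = 149.2 → n = 150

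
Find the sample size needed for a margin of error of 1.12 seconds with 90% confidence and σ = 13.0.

n = (z*σ/E)² = (1.645×13.0/1.12)² = 364.6 → n = 365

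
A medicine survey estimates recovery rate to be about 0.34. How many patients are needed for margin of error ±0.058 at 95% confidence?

n = z²p(1-p)/E² = 1.96²×0.34×0.66/0.058² = 256.3 → n = 257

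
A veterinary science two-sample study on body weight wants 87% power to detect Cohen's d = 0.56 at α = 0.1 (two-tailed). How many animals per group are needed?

z_{α/2} = 1.645, z_β = Φ⁻¹(0.87) = 1.126. For medium effect (d = 0.56): n per group = 2(z_{α/2} + z_β)²/d² = 2(1.645 + 1.126)²/0.56² = 49.0 → 49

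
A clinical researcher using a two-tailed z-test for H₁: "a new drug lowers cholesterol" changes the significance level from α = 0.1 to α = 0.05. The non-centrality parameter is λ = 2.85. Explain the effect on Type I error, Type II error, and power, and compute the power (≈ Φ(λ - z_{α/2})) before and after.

Decreasing α from 0.1 to 0.05:
• Type I error rate decreases (α is the Type I rate by definition).
• Critical value moves from z_{α/2} = 1.645 to 1.96, so power = Φ(λ - z_{α/2}) goes from Φ(2.85 - 1.645) = 0.886 to Φ(2.85 - 1.96) = 0.813.
• Type II error rate β = 1 - power therefore increases (0.114 → 0.187).
Appropriate when false positives are costly — here, approving an ineffective drug — patients take a useless medication and may skip effective alternatives.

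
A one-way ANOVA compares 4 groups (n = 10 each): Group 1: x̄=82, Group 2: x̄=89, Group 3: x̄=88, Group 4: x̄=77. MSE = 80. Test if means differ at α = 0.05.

Grand mean = 84.0. SS_between = 940.0, MS_between = 313.33. F = 3.917, F_crit ≈ 2.866. Reject H₀.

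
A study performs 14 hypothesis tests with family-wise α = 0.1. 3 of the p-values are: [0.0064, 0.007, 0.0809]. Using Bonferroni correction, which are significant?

Bonferroni α = 0.1/14 = 0.00714. Significant p-values: [0.0064, 0.007]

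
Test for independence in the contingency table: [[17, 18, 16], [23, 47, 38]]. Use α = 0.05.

χ² = 2.717. df = 2, critical = 5.991. Fail to reject H₀. No evidence of dependence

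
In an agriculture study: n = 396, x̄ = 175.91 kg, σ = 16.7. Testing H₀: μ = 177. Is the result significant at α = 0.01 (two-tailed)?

z = (175.91 - 177)/(16.7/√396) = -1.299. Since |z| ≤ 2.576, not significant at α = 0.01.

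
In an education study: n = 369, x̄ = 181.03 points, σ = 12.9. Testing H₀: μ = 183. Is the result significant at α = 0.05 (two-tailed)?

z = (181.03 - 183)/(12.9/√369) = -2.934. Since |z| > 1.96, significant at α = 0.05.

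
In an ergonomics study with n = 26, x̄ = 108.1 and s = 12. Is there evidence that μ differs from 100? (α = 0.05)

t = (x̄ - μ₀)/(s/√n) = (108.1 - 100)/(12/√26) = 3.442. df = 25, critical t = ±2.06. Reject H₀.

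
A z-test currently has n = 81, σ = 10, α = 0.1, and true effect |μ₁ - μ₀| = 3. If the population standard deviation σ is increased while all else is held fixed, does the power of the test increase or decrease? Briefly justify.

Power decreases: a larger σ inflates the standard error σ/√n, pulling the sampling distribution under H₁ back toward the critical value.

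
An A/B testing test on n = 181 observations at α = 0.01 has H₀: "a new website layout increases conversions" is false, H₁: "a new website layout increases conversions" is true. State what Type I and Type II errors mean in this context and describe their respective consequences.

Type I (false positive): concluding that a new website layout increases conversions when it is not — rolling out a layout that doesn't actually help — wasted engineering effort. Type II (false negative): failing to conclude that a new website layout increases conversions when it is — discarding a layout that would have improved conversions — lost revenue. Which is costlier depends on domain priorities and is a judgement call rather than a statistical fact.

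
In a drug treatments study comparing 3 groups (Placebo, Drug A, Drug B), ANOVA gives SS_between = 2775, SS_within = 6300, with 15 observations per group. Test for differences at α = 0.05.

df_between = 2, df_within = 42. F = MS_between/MS_within = 1387.5/150.0 = 9.25. F_crit ≈ 3.22. Reject H₀. At least one mean differs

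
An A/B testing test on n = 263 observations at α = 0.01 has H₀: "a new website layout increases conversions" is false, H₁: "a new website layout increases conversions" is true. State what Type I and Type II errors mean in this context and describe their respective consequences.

Type I (false positive): concluding that a new website layout increases conversions when it is not — rolling out a layout that doesn't actually help — wasted engineering effort. Type II (false negative): failing to conclude that a new website layout increases conversions when it is — discarding a layout that would have improved conversions — lost revenue. Which is costlier depends on domain priorities and is a judgement call rather than a statistical fact.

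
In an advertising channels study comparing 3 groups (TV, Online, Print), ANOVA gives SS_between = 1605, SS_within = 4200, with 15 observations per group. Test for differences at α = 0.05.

df_between = 2, df_within = 42. F = MS_between/MS_within = 802.5/100.0 = 8.025. F_crit ≈ 3.22. Reject H₀. At least one mean differs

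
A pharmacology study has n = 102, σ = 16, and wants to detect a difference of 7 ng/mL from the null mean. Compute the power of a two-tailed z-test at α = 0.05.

SE = σ/√n = 16/√102 = 1.584. Non-centrality λ = d/SE = 7/1.584 = 4.419. Power ≈ Φ(λ - z_{α/2}) = Φ(4.419 - 1.96) = Φ(2.459) = 0.993.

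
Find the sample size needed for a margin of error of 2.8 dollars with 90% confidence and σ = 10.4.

n = (z*σ/E)² = (1.645×10.4/2.8)² = 37.3 → n = 38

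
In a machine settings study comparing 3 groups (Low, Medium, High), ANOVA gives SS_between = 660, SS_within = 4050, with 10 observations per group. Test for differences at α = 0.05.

df_between = 2, df_within = 27. F = MS_between/MS_within = 330.0/150.0 = 2.2. F_crit ≈ 3.354. Fail to reject H₀.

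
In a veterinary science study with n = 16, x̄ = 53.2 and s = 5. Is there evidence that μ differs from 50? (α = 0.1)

t = (x̄ - μ₀)/(s/√n) = (53.2 - 50)/(5/√16) = 2.56. df = 15, critical t = ±1.753. Reject H₀.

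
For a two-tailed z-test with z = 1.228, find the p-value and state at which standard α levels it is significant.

p = 2·P(Z > |1.228|) = 2·(1 - Φ(1.228)) ≈ 0.2194. Not significant at any standard level.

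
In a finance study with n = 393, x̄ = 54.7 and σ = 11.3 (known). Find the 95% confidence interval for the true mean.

CI = x̄ ± z*(σ/√n) = 54.7 ± 1.96(11.3/√393) = 54.7 ± 1.12 = (53.58, 55.82)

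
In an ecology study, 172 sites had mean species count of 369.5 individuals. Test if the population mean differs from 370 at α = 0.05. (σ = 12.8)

z = (x̄ - μ₀)/(σ/√n) = (369.5 - 370)/(12.8/√172) = -0.512. Critical value: ±1.96. Since |-0.512| ≤ 1.96, Fail to reject H₀.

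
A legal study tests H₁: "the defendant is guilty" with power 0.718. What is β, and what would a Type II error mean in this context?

β = 1 - power = 1 - 0.718 = 0.282. A Type II error is failing to reject H₀ when H₀ is false (false negative) — here, failing to conclude that the defendant is guilty when in fact it is true. Consequence: acquitting a guilty person.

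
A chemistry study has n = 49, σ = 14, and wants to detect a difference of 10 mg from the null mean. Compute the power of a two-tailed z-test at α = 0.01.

SE = σ/√n = 14/√49 = 2.0. Non-centrality λ = d/SE = 10/2.0 = 5.0. Power ≈ Φ(λ - z_{α/2}) = Φ(5.0 - 2.576) = Φ(2.424) = 0.992.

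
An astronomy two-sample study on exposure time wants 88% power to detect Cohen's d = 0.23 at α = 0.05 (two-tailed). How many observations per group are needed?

z_{α/2} = 1.96, z_β = Φ⁻¹(0.88) = 1.175. For small effect (d = 0.23): n per group = 2(z_{α/2} + z_β)²/d² = 2(1.96 + 1.175)²/0.23² = 371.6 → 372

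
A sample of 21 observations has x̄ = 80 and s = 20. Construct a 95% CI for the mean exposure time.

CI = x̄ ± t*(s/√n) = 80 ± 2.086(20/√21) = (70.9, 89.1)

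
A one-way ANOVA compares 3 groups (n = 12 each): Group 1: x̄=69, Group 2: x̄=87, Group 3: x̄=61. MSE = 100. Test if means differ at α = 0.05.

Grand mean = 72.33. SS_between = 4256.0, MS_between = 2128.0. F = 21.28, F_crit ≈ 3.285. Reject H₀.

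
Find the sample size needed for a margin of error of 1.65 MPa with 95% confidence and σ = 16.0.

n = (z*σ/E)² = (1.96×16.0/1.65)² = 361.2 → n = 362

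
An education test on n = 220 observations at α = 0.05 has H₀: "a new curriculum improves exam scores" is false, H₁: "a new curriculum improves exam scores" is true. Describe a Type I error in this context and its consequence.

Type I error: rejecting H₀ when it is true — concluding that a new curriculum improves exam scores when in fact it is not. Consequence: adopting a curriculum that gives no real benefit — disruption for nothing.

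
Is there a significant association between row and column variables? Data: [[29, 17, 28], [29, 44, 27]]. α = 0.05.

χ² = 8.269. df = 2, critical = 5.991. Reject H₀. Variables are dependent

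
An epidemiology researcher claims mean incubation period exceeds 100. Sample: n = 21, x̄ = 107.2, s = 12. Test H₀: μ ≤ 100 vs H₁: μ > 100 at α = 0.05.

t = (107.2 - 100)/(12/√21) = 2.75, df = 20. Critical t = 1.725. Reject H₀.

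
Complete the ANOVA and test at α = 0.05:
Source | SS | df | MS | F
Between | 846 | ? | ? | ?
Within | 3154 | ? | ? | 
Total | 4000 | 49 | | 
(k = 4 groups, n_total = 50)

df_between = 3, df_within = 46. MS_between = 282.0, MS_within = 68.57. F = 4.113, F_crit ≈ 2.807. Reject H₀.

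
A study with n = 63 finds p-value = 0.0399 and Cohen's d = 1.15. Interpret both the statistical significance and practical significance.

Statistically significant (p = 0.0399 < 0.05). Cohen's d = 1.15 indicates a large effect size. Both statistical and practical significance should be considered.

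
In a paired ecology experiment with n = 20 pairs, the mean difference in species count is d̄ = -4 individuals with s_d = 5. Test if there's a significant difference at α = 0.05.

t = d̄/(s_d/√n) = -4/(5/√20) = -3.578. df = 19, critical t = ±2.093. Reject H₀.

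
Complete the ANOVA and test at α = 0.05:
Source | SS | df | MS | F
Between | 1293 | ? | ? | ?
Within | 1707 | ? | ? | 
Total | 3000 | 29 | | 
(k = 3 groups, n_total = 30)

df_between = 2, df_within = 27. MS_between = 646.5, MS_within = 63.22. F = 10.226, F_crit ≈ 3.354. Reject H₀.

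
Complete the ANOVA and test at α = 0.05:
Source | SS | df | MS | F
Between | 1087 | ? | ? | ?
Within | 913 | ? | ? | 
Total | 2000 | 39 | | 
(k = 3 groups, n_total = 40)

df_between = 2, df_within = 37. MS_between = 543.5, MS_within = 24.68. F = 22.026, F_crit ≈ 3.252. Reject H₀.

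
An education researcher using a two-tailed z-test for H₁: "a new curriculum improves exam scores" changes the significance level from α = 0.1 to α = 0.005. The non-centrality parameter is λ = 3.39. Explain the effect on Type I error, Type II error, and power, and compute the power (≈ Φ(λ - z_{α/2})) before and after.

Decreasing α from 0.1 to 0.005:
• Type I error rate decreases (α is the Type I rate by definition).
• Critical value moves from z_{α/2} = 1.645 to 2.807, so power = Φ(λ - z_{α/2}) goes from Φ(3.39 - 1.645) = 0.96 to Φ(3.39 - 2.807) = 0.72.
• Type II error rate β = 1 - power therefore increases (0.04 → 0.28).
Appropriate when false positives are costly — here, adopting a curriculum that gives no real benefit — disruption for nothing.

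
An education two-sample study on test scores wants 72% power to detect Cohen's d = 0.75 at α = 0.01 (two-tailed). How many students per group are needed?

z_{α/2} = 2.576, z_β = Φ⁻¹(0.72) = 0.583. For medium effect (d = 0.75): n per group = 2(z_{α/2} + z_β)²/d² = 2(2.576 + 0.583)²/0.75² = 35.5 → 36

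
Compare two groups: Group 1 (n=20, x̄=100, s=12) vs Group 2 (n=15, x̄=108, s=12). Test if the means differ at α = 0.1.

Pooled sp = 12.0. t = -1.952, df = 33. Critical t = ±1.692. Reject H₀.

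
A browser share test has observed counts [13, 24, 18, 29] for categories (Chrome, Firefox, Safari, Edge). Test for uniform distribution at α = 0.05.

Expected = 21 each. χ² = Σ(O-E)²/E = 6.952. df = 3, critical value = 7.815. Fail to reject H₀.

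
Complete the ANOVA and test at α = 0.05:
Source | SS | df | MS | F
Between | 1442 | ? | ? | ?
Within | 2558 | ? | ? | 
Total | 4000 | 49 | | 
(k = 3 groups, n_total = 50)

df_between = 2, df_within = 47. MS_between = 721.0, MS_within = 54.43. F = 13.247, F_crit ≈ 3.195. Reject H₀.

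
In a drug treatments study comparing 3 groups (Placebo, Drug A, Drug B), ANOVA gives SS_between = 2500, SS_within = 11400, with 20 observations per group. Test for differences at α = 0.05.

df_between = 2, df_within = 57. F = MS_between/MS_within = 1250.0/200.0 = 6.25. F_crit ≈ 3.159. Reject H₀. At least one mean differs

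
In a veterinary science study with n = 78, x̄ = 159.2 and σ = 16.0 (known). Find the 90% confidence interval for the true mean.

CI = x̄ ± z*(σ/√n) = 159.2 ± 1.645(16.0/√78) = 159.2 ± 2.98 = (156.22, 162.18)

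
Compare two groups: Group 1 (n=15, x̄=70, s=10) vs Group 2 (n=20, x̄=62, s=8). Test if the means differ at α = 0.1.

Pooled sp = 8.9. t = 2.631, df = 33. Critical t = ±1.692. Reject H₀.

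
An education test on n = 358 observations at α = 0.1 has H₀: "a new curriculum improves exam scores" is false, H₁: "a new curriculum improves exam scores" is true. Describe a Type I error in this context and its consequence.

Type I error: rejecting H₀ when it is true — concluding that a new curriculum improves exam scores when in fact it is not. Consequence: adopting a curriculum that gives no real benefit — disruption for nothing.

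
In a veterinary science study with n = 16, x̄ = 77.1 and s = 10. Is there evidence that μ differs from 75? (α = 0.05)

t = (x̄ - μ₀)/(s/√n) = (77.1 - 75)/(10/√16) = 0.84. df = 15, critical t = ±2.131. Fail to reject H₀.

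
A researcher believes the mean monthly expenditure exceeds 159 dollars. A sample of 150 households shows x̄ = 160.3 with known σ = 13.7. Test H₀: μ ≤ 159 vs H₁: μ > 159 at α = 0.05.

z = 1.162. Critical value: 1.645. Fail to reject H₀.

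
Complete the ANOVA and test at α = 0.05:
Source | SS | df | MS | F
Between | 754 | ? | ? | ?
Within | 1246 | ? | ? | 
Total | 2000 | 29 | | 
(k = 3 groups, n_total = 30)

df_between = 2, df_within = 27. MS_between = 377.0, MS_within = 46.15. F = 8.169, F_crit ≈ 3.354. Reject H₀.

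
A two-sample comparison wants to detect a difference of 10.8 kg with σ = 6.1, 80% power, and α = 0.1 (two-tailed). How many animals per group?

n per group = 2(z_α/2 + z_β)²σ²/d² = 2×(1.645 + 0.84)²×6.1²/10.8² = 3.9 → n = 4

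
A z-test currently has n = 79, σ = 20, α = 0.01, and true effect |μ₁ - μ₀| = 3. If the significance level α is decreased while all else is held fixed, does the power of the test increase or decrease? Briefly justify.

Power decreases: a smaller α raises the critical value, so less of the H₁ sampling distribution falls in the rejection region.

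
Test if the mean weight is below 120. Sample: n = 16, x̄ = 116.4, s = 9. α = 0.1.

t = (116.4 - 120)/(9/√16) = -1.6, df = 15. Critical t = -1.341. Reject H₀.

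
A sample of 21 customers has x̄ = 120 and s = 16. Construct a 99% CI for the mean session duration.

CI = x̄ ± t*(s/√n) = 120 ± 2.845(16/√21) = (110.07, 129.93)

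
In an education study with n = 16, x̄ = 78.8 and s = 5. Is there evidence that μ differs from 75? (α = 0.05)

t = (x̄ - μ₀)/(s/√n) = (78.8 - 75)/(5/√16) = 3.04. df = 15, critical t = ±2.131. Reject H₀.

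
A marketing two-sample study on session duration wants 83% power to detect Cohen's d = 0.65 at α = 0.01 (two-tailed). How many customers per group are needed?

z_{α/2} = 2.576, z_β = Φ⁻¹(0.83) = 0.954. For medium effect (d = 0.65): n per group = 2(z_{α/2} + z_β)²/d² = 2(2.576 + 0.954)²/0.65² = 59.0 → 59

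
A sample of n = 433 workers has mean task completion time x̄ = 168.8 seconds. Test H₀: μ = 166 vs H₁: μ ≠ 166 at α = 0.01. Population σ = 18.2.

z = (x̄ - μ₀)/(σ/√n) = (168.8 - 166)/(18.2/√433) = 3.201. Critical value: ±2.576. Since |3.201| > 2.576, Reject H₀.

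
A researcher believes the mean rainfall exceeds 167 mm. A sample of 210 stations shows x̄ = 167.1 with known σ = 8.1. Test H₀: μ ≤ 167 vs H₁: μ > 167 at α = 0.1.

z = 0.179. Critical value: 1.28. Fail to reject H₀.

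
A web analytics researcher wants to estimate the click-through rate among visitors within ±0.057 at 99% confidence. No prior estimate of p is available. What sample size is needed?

Conservative approach: use p = 0.5 (maximizes p(1-p) = 0.25). n = z²(0.25)/E² = 2.576²×0.25/0.057² = 510.6 → n = 511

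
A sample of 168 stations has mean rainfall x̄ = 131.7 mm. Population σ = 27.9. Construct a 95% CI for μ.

CI = x̄ ± z*(σ/√n) = 131.7 ± 1.96(27.9/√168) = 131.7 ± 4.22 = (127.48, 135.92)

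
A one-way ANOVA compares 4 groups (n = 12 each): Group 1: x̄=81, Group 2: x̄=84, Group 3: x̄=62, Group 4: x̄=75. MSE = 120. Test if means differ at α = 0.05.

Grand mean = 75.5. SS_between = 3420.0, MS_between = 1140.0. F = 9.5, F_crit ≈ 2.816. Reject H₀.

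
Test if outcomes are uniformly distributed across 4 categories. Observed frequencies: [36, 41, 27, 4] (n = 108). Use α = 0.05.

Expected = 27 each. χ² = Σ(O-E)²/E = 29.852. df = 3, critical value = 7.815. Reject H₀.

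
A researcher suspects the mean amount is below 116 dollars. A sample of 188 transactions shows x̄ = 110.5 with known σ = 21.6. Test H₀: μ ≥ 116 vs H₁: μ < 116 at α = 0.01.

z = -3.491. Critical value: -2.33. Reject H₀.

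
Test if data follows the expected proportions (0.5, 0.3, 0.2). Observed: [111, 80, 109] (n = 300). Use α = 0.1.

Expected: [150.0, 90.0, 60.0]. χ² = 51.268. df = 2, critical = 4.605. Reject H₀.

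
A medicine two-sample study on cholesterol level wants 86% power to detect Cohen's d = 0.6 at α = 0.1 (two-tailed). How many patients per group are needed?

z_{α/2} = 1.645, z_β = Φ⁻¹(0.86) = 1.08. For medium effect (d = 0.6): n per group = 2(z_{α/2} + z_β)²/d² = 2(1.645 + 1.08)²/0.6² = 41.3 → 42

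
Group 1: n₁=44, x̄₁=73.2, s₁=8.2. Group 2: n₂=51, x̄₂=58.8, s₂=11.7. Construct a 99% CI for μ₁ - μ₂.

Difference = 14.4. SE = √(8.2²/44 + 11.7²/51) = 2.052. CI = (9.11, 19.69)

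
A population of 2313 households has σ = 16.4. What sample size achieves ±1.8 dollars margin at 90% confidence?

Without FPC: n₀ = (1.645×16.4/1.8)² = 224.633. With FPC: n = n₀N/(n₀+N-1) = 204.8 → n = 205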